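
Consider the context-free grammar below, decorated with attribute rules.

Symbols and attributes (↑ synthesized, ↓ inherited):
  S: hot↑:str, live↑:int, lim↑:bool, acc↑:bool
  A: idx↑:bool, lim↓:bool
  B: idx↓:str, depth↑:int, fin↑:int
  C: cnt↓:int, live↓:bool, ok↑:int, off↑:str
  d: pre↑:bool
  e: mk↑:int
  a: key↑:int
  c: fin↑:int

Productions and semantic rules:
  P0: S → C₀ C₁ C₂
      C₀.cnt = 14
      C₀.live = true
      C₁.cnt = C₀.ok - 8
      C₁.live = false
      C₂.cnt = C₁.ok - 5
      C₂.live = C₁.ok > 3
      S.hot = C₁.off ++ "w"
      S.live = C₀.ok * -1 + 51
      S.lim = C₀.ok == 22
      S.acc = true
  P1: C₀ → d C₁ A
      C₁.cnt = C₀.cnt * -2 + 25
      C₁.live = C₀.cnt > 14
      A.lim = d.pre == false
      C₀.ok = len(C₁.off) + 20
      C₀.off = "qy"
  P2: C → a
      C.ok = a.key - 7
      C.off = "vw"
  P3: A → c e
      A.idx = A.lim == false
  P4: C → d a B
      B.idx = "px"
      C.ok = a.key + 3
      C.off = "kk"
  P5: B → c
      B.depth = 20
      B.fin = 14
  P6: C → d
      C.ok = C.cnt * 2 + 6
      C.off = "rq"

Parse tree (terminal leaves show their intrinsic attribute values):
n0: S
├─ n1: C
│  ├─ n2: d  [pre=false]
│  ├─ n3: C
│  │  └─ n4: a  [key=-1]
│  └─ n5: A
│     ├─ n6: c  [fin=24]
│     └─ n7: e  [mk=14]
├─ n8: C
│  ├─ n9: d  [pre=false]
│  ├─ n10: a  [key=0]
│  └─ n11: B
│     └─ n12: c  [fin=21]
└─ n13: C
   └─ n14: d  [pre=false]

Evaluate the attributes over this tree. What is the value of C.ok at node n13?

2

1. n1.cnt = 14  [14]
2. n1.live = true  [true]
3. n2.pre = false  [terminal]
4. n3.cnt = -3  [C₀.cnt * -2 + 25]
5. n3.live = false  [C₀.cnt > 14]
6. n4.key = -1  [terminal]
7. n3.ok = -8  [a.key - 7]
8. n3.off = "vw"  ["vw"]
9. n5.lim = true  [d.pre == false]
10. n6.fin = 24  [terminal]
11. n7.mk = 14  [terminal]
12. n5.idx = false  [A.lim == false]
13. n1.ok = 22  [len(C₁.off) + 20]
14. n1.off = "qy"  ["qy"]
15. n8.cnt = 14  [C₀.ok - 8]
16. n8.live = false  [false]
17. n9.pre = false  [terminal]
18. n10.key = 0  [terminal]
19. n11.idx = "px"  ["px"]
20. n12.fin = 21  [terminal]
21. n11.depth = 20  [20]
22. n11.fin = 14  [14]
23. n8.ok = 3  [a.key + 3]
24. n8.off = "kk"  ["kk"]
25. n13.cnt = -2  [C₁.ok - 5]
26. n13.live = false  [C₁.ok > 3]
27. n14.pre = false  [terminal]
28. n13.ok = 2  [C.cnt * 2 + 6]
29. n13.off = "rq"  ["rq"]
30. n0.hot = "kkw"  [C₁.off ++ "w"]
31. n0.live = 29  [C₀.ok * -1 + 51]
32. n0.lim = true  [C₀.ok == 22]
33. n0.acc = true  [true]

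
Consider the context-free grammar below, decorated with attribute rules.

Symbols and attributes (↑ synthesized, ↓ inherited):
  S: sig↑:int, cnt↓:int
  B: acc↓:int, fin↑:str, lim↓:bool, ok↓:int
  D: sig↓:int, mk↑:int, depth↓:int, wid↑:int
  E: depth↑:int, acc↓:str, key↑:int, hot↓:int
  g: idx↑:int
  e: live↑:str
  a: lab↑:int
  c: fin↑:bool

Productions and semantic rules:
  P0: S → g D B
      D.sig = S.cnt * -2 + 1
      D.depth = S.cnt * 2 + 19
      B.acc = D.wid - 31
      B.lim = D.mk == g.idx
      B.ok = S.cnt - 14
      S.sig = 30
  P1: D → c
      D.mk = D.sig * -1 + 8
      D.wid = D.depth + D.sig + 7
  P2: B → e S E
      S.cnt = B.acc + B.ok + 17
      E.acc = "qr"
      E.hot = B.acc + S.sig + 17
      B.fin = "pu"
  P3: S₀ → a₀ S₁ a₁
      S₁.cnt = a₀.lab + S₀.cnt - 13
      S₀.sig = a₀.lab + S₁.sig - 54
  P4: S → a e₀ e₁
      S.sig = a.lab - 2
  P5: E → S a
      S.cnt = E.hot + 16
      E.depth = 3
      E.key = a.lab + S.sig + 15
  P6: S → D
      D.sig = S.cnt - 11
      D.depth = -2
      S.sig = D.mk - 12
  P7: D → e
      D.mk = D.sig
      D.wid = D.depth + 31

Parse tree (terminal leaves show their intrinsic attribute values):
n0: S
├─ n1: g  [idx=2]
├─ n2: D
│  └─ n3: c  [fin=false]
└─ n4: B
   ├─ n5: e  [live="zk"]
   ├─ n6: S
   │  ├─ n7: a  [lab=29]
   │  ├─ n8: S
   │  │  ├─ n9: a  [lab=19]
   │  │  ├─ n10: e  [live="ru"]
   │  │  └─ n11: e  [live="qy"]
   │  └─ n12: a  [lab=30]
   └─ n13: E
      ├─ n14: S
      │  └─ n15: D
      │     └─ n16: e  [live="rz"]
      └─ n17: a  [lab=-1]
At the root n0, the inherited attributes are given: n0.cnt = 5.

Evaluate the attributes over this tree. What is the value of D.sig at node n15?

1. n0.cnt = 5  [given at root]
2. n1.idx = 2  [terminal]
3. n2.sig = -9  [S.cnt * -2 + 1]
4. n2.depth = 29  [S.cnt * 2 + 19]
5. n3.fin = false  [terminal]
6. n2.mk = 17  [D.sig * -1 + 8]
7. n2.wid = 27  [D.depth + D.sig + 7]
8. n4.acc = -4  [D.wid - 31]
9. n4.lim = false  [D.mk == g.idx]
10. n4.ok = -9  [S.cnt - 14]
11. n5.live = "zk"  [terminal]
12. n6.cnt = 4  [B.acc + B.ok + 17]
13. n7.lab = 29  [terminal]
14. n8.cnt = 20  [a₀.lab + S₀.cnt - 13]
15. n9.lab = 19  [terminal]
16. n10.live = "ru"  [terminal]
17. n11.live = "qy"  [terminal]
18. n8.sig = 17  [a.lab - 2]
19. n12.lab = 30  [terminal]
20. n6.sig = -8  [a₀.lab + S₁.sig - 54]
21. n13.acc = "qr"  ["qr"]
22. n13.hot = 5  [B.acc + S.sig + 17]
23. n14.cnt = 21  [E.hot + 16]
24. n15.sig = 10  [S.cnt - 11]
25. n15.depth = -2  [-2]
26. n16.live = "rz"  [terminal]
27. n15.mk = 10  [D.sig]
28. n15.wid = 29  [D.depth + 31]
29. n14.sig = -2  [D.mk - 12]
30. n17.lab = -1  [terminal]
31. n13.depth = 3  [3]
32. n13.key = 12  [a.lab + S.sig + 15]
33. n4.fin = "pu"  ["pu"]
34. n0.sig = 30  [30]

10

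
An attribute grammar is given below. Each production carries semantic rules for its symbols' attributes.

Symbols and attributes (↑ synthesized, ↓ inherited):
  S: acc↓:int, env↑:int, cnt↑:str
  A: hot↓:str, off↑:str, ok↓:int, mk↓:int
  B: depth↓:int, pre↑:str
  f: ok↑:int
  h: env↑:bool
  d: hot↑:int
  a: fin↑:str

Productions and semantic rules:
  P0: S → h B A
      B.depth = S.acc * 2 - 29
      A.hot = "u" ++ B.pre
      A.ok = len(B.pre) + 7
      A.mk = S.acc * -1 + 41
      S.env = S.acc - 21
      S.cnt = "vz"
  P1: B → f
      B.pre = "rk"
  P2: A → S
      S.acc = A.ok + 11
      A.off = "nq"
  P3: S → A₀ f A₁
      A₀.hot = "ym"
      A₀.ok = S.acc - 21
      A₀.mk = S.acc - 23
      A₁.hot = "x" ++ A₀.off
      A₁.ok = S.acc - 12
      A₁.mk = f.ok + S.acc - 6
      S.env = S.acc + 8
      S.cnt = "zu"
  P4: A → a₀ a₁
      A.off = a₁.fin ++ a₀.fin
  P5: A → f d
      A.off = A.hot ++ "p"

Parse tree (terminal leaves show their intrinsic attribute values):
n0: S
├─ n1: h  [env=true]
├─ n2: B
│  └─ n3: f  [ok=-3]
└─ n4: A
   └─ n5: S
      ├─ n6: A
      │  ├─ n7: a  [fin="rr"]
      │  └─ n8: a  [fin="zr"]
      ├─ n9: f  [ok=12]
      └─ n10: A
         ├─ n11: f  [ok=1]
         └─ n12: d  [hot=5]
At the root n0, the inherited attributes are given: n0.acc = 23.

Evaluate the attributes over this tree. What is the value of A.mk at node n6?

1. n0.acc = 23  [given at root]
2. n1.env = true  [terminal]
3. n2.depth = 17  [S.acc * 2 - 29]
4. n3.ok = -3  [terminal]
5. n2.pre = "rk"  ["rk"]
6. n4.hot = "urk"  ["u" ++ B.pre]
7. n4.ok = 9  [len(B.pre) + 7]
8. n4.mk = 18  [S.acc * -1 + 41]
9. n5.acc = 20  [A.ok + 11]
10. n6.hot = "ym"  ["ym"]
11. n6.ok = -1  [S.acc - 21]
12. n6.mk = -3  [S.acc - 23]
13. n7.fin = "rr"  [terminal]
14. n8.fin = "zr"  [terminal]
15. n6.off = "zrrr"  [a₁.fin ++ a₀.fin]
16. n9.ok = 12  [terminal]
17. n10.hot = "xzrrr"  ["x" ++ A₀.off]
18. n10.ok = 8  [S.acc - 12]
19. n10.mk = 26  [f.ok + S.acc - 6]
20. n11.ok = 1  [terminal]
21. n12.hot = 5  [terminal]
22. n10.off = "xzrrrp"  [A.hot ++ "p"]
23. n5.env = 28  [S.acc + 8]
24. n5.cnt = "zu"  ["zu"]
25. n4.off = "nq"  ["nq"]
26. n0.env = 2  [S.acc - 21]
27. n0.cnt = "vz"  ["vz"]

-3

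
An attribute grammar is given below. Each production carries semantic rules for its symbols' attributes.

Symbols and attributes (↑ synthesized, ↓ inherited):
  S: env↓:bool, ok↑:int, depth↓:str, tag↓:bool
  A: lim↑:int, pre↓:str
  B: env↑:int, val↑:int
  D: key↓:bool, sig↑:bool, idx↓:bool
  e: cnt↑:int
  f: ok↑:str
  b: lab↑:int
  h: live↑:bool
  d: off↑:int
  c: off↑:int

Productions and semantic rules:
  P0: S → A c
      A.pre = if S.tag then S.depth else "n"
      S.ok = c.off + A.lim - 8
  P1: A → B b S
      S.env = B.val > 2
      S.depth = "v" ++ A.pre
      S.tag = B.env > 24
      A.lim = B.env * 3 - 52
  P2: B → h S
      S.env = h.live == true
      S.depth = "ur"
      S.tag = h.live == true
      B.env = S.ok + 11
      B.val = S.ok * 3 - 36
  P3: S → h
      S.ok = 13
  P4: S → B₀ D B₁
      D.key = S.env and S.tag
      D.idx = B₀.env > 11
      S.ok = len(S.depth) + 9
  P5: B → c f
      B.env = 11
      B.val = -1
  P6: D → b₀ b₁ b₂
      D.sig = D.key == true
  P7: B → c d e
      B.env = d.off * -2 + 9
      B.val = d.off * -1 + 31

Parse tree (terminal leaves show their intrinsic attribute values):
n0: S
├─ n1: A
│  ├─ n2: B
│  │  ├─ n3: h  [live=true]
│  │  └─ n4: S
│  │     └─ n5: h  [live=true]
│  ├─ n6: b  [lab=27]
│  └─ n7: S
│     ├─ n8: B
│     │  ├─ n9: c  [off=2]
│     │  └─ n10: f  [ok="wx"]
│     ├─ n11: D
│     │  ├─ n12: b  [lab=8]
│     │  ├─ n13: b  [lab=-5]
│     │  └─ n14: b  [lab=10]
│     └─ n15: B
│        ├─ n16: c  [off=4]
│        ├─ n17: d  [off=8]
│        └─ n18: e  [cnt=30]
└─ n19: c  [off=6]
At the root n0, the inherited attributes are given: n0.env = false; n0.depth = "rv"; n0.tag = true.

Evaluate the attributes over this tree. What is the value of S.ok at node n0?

18

1. n0.env = false  [given at root]
2. n0.depth = "rv"  [given at root]
3. n0.tag = true  [given at root]
4. n1.pre = "rv"  [if S.tag then S.depth else "n"]
5. n3.live = true  [terminal]
6. n4.env = true  [h.live == true]
7. n4.depth = "ur"  ["ur"]
8. n4.tag = true  [h.live == true]
9. n5.live = true  [terminal]
10. n4.ok = 13  [13]
11. n2.env = 24  [S.ok + 11]
12. n2.val = 3  [S.ok * 3 - 36]
13. n6.lab = 27  [terminal]
14. n7.env = true  [B.val > 2]
15. n7.depth = "vrv"  ["v" ++ A.pre]
16. n7.tag = false  [B.env > 24]
17. n9.off = 2  [terminal]
18. n10.ok = "wx"  [terminal]
19. n8.env = 11  [11]
20. n8.val = -1  [-1]
21. n11.key = false  [S.env and S.tag]
22. n11.idx = false  [B₀.env > 11]
23. n12.lab = 8  [terminal]
24. n13.lab = -5  [terminal]
25. n14.lab = 10  [terminal]
26. n11.sig = false  [D.key == true]
27. n16.off = 4  [terminal]
28. n17.off = 8  [terminal]
29. n18.cnt = 30  [terminal]
30. n15.env = -7  [d.off * -2 + 9]
31. n15.val = 23  [d.off * -1 + 31]
32. n7.ok = 12  [len(S.depth) + 9]
33. n1.lim = 20  [B.env * 3 - 52]
34. n19.off = 6  [terminal]
35. n0.ok = 18  [c.off + A.lim - 8]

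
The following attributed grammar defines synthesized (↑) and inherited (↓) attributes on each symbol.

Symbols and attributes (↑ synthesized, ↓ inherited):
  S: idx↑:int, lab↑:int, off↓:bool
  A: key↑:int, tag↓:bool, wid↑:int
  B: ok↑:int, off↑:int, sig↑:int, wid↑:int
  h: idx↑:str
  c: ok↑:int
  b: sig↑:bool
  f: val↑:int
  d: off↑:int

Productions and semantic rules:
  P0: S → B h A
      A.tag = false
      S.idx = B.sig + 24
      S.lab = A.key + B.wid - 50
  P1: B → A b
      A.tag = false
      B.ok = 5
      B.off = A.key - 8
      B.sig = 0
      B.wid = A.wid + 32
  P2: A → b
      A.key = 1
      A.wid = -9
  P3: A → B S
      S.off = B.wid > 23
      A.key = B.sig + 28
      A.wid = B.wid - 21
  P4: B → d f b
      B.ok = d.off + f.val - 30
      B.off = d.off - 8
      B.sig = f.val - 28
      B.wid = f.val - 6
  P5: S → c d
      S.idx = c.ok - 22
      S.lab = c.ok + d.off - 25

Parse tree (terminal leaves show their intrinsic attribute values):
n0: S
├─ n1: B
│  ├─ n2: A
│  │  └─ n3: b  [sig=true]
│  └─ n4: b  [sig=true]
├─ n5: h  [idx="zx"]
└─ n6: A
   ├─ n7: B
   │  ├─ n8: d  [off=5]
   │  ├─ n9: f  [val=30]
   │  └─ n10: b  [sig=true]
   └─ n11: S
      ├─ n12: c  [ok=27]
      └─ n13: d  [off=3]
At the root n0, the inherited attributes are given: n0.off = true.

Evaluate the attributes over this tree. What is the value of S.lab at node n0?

1. n0.off = true  [given at root]
2. n2.tag = false  [false]
3. n3.sig = true  [terminal]
4. n2.key = 1  [1]
5. n2.wid = -9  [-9]
6. n4.sig = true  [terminal]
7. n1.ok = 5  [5]
8. n1.off = -7  [A.key - 8]
9. n1.sig = 0  [0]
10. n1.wid = 23  [A.wid + 32]
11. n5.idx = "zx"  [terminal]
12. n6.tag = false  [false]
13. n8.off = 5  [terminal]
14. n9.val = 30  [terminal]
15. n10.sig = true  [terminal]
16. n7.ok = 5  [d.off + f.val - 30]
17. n7.off = -3  [d.off - 8]
18. n7.sig = 2  [f.val - 28]
19. n7.wid = 24  [f.val - 6]
20. n11.off = true  [B.wid > 23]
21. n12.ok = 27  [terminal]
22. n13.off = 3  [terminal]
23. n11.idx = 5  [c.ok - 22]
24. n11.lab = 5  [c.ok + d.off - 25]
25. n6.key = 30  [B.sig + 28]
26. n6.wid = 3  [B.wid - 21]
27. n0.idx = 24  [B.sig + 24]
28. n0.lab = 3  [A.key + B.wid - 50]

3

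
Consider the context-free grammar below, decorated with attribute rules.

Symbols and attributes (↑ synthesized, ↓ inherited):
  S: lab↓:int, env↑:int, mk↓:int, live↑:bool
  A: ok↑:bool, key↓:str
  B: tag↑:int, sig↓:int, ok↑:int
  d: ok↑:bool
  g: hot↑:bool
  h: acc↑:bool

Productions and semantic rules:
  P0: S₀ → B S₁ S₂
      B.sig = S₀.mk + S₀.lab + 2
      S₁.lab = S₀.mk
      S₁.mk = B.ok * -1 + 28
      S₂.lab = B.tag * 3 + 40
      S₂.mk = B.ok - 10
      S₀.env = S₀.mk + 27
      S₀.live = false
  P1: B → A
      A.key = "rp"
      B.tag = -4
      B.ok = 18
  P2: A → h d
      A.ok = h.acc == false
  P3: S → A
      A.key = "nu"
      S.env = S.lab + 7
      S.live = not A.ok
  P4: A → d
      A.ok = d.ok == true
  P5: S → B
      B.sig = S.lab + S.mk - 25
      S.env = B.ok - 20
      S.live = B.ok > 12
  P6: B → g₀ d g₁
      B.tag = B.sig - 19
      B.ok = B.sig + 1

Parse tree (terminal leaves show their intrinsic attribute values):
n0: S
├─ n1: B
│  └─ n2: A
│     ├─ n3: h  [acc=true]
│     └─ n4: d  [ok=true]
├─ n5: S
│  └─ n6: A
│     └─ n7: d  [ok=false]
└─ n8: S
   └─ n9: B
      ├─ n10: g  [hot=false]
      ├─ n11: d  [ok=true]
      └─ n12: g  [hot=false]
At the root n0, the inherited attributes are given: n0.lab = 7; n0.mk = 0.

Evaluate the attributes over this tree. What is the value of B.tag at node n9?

1. n0.lab = 7  [given at root]
2. n0.mk = 0  [given at root]
3. n1.sig = 9  [S₀.mk + S₀.lab + 2]
4. n2.key = "rp"  ["rp"]
5. n3.acc = true  [terminal]
6. n4.ok = true  [terminal]
7. n2.ok = false  [h.acc == false]
8. n1.tag = -4  [-4]
9. n1.ok = 18  [18]
10. n5.lab = 0  [S₀.mk]
11. n5.mk = 10  [B.ok * -1 + 28]
12. n6.key = "nu"  ["nu"]
13. n7.ok = false  [terminal]
14. n6.ok = false  [d.ok == true]
15. n5.env = 7  [S.lab + 7]
16. n5.live = true  [not A.ok]
17. n8.lab = 28  [B.tag * 3 + 40]
18. n8.mk = 8  [B.ok - 10]
19. n9.sig = 11  [S.lab + S.mk - 25]
20. n10.hot = false  [terminal]
21. n11.ok = true  [terminal]
22. n12.hot = false  [terminal]
23. n9.tag = -8  [B.sig - 19]
24. n9.ok = 12  [B.sig + 1]
25. n8.env = -8  [B.ok - 20]
26. n8.live = false  [B.ok > 12]
27. n0.env = 27  [S₀.mk + 27]
28. n0.live = false  [false]

-8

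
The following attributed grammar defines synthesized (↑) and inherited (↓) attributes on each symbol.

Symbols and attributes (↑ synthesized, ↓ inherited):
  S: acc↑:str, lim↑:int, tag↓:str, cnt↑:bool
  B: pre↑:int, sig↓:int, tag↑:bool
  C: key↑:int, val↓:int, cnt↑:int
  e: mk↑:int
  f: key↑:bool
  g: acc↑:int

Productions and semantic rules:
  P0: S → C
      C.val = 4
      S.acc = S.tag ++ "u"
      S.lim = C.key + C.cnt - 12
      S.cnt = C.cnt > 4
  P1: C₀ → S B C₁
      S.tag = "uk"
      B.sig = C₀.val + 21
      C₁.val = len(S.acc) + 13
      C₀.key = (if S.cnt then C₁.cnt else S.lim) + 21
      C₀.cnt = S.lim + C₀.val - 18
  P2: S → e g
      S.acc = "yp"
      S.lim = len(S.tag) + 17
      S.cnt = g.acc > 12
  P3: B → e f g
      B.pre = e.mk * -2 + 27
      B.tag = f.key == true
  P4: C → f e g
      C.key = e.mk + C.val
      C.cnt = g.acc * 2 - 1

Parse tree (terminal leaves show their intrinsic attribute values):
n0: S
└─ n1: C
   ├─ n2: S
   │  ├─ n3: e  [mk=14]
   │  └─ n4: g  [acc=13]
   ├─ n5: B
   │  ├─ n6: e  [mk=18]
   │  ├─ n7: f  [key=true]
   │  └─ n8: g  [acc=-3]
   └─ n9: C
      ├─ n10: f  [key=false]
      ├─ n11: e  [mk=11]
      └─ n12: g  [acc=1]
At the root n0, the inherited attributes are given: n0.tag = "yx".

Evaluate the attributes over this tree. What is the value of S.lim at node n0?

15

1. n0.tag = "yx"  [given at root]
2. n1.val = 4  [4]
3. n2.tag = "uk"  ["uk"]
4. n3.mk = 14  [terminal]
5. n4.acc = 13  [terminal]
6. n2.acc = "yp"  ["yp"]
7. n2.lim = 19  [len(S.tag) + 17]
8. n2.cnt = true  [g.acc > 12]
9. n5.sig = 25  [C₀.val + 21]
10. n6.mk = 18  [terminal]
11. n7.key = true  [terminal]
12. n8.acc = -3  [terminal]
13. n5.pre = -9  [e.mk * -2 + 27]
14. n5.tag = true  [f.key == true]
15. n9.val = 15  [len(S.acc) + 13]
16. n10.key = false  [terminal]
17. n11.mk = 11  [terminal]
18. n12.acc = 1  [terminal]
19. n9.key = 26  [e.mk + C.val]
20. n9.cnt = 1  [g.acc * 2 - 1]
21. n1.key = 22  [(if S.cnt then C₁.cnt else S.lim) + 21]
22. n1.cnt = 5  [S.lim + C₀.val - 18]
23. n0.acc = "yxu"  [S.tag ++ "u"]
24. n0.lim = 15  [C.key + C.cnt - 12]
25. n0.cnt = true  [C.cnt > 4]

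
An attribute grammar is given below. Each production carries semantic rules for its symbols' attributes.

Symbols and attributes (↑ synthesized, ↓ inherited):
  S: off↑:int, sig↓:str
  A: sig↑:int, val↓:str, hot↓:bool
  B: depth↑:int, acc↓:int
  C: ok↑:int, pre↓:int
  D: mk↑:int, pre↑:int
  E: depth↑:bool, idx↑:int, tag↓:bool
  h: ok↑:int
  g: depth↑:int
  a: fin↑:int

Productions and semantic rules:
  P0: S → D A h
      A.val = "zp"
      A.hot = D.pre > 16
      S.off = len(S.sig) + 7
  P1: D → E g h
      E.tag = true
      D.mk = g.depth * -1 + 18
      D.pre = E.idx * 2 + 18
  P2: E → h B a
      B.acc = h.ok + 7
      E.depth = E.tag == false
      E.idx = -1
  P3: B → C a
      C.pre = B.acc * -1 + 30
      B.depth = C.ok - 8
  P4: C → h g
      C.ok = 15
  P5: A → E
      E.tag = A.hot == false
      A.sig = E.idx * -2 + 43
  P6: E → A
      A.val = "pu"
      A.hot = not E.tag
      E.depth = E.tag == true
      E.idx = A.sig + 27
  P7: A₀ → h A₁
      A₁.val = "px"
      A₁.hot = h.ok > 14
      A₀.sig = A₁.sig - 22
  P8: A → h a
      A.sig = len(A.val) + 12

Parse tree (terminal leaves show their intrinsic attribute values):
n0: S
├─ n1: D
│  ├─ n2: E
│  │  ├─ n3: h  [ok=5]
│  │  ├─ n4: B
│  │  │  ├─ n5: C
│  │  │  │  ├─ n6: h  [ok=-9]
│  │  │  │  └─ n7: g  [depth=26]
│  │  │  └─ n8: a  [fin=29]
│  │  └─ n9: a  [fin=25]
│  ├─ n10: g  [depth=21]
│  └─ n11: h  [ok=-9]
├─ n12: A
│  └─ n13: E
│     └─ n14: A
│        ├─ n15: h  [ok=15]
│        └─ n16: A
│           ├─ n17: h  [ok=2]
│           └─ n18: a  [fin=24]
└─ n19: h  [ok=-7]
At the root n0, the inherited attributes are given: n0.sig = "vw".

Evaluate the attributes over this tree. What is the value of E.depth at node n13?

1. n0.sig = "vw"  [given at root]
2. n2.tag = true  [true]
3. n3.ok = 5  [terminal]
4. n4.acc = 12  [h.ok + 7]
5. n5.pre = 18  [B.acc * -1 + 30]
6. n6.ok = -9  [terminal]
7. n7.depth = 26  [terminal]
8. n5.ok = 15  [15]
9. n8.fin = 29  [terminal]
10. n4.depth = 7  [C.ok - 8]
11. n9.fin = 25  [terminal]
12. n2.depth = false  [E.tag == false]
13. n2.idx = -1  [-1]
14. n10.depth = 21  [terminal]
15. n11.ok = -9  [terminal]
16. n1.mk = -3  [g.depth * -1 + 18]
17. n1.pre = 16  [E.idx * 2 + 18]
18. n12.val = "zp"  ["zp"]
19. n12.hot = false  [D.pre > 16]
20. n13.tag = true  [A.hot == false]
21. n14.val = "pu"  ["pu"]
22. n14.hot = false  [not E.tag]
23. n15.ok = 15  [terminal]
24. n16.val = "px"  ["px"]
25. n16.hot = true  [h.ok > 14]
26. n17.ok = 2  [terminal]
27. n18.fin = 24  [terminal]
28. n16.sig = 14  [len(A.val) + 12]
29. n14.sig = -8  [A₁.sig - 22]
30. n13.depth = true  [E.tag == true]
31. n13.idx = 19  [A.sig + 27]
32. n12.sig = 5  [E.idx * -2 + 43]
33. n19.ok = -7  [terminal]
34. n0.off = 9  [len(S.sig) + 7]

true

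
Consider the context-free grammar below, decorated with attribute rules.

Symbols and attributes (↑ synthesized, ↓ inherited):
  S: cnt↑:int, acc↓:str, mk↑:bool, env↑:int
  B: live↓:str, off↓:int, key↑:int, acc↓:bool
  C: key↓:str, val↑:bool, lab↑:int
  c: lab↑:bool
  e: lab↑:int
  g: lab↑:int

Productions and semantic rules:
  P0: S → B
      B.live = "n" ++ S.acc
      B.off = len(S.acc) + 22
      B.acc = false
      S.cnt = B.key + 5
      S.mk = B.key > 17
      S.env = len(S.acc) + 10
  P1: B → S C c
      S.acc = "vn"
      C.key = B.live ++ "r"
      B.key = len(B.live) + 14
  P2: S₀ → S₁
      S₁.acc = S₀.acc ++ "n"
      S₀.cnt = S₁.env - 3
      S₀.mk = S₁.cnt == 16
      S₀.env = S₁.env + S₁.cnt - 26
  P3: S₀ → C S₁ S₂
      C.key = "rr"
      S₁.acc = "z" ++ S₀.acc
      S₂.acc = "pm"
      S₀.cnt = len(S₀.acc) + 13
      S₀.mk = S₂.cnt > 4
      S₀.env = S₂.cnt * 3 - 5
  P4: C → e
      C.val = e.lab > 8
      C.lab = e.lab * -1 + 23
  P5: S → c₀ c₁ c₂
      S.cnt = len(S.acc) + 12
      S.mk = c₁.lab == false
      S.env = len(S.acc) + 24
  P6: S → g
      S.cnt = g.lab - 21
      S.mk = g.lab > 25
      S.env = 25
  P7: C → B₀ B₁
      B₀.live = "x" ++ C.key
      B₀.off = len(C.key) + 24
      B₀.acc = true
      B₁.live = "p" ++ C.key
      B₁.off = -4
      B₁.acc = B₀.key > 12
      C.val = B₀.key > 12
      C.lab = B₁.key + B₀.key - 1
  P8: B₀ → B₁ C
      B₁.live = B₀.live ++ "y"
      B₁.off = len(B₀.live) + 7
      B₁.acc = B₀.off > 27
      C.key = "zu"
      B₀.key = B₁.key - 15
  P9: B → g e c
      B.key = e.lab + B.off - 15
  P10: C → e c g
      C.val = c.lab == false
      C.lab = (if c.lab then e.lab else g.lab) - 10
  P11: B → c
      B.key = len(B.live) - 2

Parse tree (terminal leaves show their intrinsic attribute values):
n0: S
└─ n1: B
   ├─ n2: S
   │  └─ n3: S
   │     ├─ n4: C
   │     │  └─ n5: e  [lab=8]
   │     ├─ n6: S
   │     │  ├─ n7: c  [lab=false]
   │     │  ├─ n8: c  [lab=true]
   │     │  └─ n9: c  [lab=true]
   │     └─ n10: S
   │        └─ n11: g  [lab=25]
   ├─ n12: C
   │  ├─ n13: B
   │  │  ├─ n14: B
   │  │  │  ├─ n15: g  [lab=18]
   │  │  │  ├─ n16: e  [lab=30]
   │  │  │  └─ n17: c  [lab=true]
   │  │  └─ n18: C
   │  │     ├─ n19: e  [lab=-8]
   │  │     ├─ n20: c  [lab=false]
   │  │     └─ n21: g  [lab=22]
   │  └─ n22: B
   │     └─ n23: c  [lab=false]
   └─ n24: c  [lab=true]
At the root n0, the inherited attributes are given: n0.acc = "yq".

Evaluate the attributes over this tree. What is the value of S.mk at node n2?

true

1. n0.acc = "yq"  [given at root]
2. n1.live = "nyq"  ["n" ++ S.acc]
3. n1.off = 24  [len(S.acc) + 22]
4. n1.acc = false  [false]
5. n2.acc = "vn"  ["vn"]
6. n3.acc = "vnn"  [S₀.acc ++ "n"]
7. n4.key = "rr"  ["rr"]
8. n5.lab = 8  [terminal]
9. n4.val = false  [e.lab > 8]
10. n4.lab = 15  [e.lab * -1 + 23]
11. n6.acc = "zvnn"  ["z" ++ S₀.acc]
12. n7.lab = false  [terminal]
13. n8.lab = true  [terminal]
14. n9.lab = true  [terminal]
15. n6.cnt = 16  [len(S.acc) + 12]
16. n6.mk = false  [c₁.lab == false]
17. n6.env = 28  [len(S.acc) + 24]
18. n10.acc = "pm"  ["pm"]
19. n11.lab = 25  [terminal]
20. n10.cnt = 4  [g.lab - 21]
21. n10.mk = false  [g.lab > 25]
22. n10.env = 25  [25]
23. n3.cnt = 16  [len(S₀.acc) + 13]
24. n3.mk = false  [S₂.cnt > 4]
25. n3.env = 7  [S₂.cnt * 3 - 5]
26. n2.cnt = 4  [S₁.env - 3]
27. n2.mk = true  [S₁.cnt == 16]
28. n2.env = -3  [S₁.env + S₁.cnt - 26]
29. n12.key = "nyqr"  [B.live ++ "r"]
30. n13.live = "xnyqr"  ["x" ++ C.key]
31. n13.off = 28  [len(C.key) + 24]
32. n13.acc = true  [true]
33. n14.live = "xnyqry"  [B₀.live ++ "y"]
34. n14.off = 12  [len(B₀.live) + 7]
35. n14.acc = true  [B₀.off > 27]
36. n15.lab = 18  [terminal]
37. n16.lab = 30  [terminal]
38. n17.lab = true  [terminal]
39. n14.key = 27  [e.lab + B.off - 15]
40. n18.key = "zu"  ["zu"]
41. n19.lab = -8  [terminal]
42. n20.lab = false  [terminal]
43. n21.lab = 22  [terminal]
44. n18.val = true  [c.lab == false]
45. n18.lab = 12  [(if c.lab then e.lab else g.lab) - 10]
46. n13.key = 12  [B₁.key - 15]
47. n22.live = "pnyqr"  ["p" ++ C.key]
48. n22.off = -4  [-4]
49. n22.acc = false  [B₀.key > 12]
50. n23.lab = false  [terminal]
51. n22.key = 3  [len(B.live) - 2]
52. n12.val = false  [B₀.key > 12]
53. n12.lab = 14  [B₁.key + B₀.key - 1]
54. n24.lab = true  [terminal]
55. n1.key = 17  [len(B.live) + 14]
56. n0.cnt = 22  [B.key + 5]
57. n0.mk = false  [B.key > 17]
58. n0.env = 12  [len(S.acc) + 10]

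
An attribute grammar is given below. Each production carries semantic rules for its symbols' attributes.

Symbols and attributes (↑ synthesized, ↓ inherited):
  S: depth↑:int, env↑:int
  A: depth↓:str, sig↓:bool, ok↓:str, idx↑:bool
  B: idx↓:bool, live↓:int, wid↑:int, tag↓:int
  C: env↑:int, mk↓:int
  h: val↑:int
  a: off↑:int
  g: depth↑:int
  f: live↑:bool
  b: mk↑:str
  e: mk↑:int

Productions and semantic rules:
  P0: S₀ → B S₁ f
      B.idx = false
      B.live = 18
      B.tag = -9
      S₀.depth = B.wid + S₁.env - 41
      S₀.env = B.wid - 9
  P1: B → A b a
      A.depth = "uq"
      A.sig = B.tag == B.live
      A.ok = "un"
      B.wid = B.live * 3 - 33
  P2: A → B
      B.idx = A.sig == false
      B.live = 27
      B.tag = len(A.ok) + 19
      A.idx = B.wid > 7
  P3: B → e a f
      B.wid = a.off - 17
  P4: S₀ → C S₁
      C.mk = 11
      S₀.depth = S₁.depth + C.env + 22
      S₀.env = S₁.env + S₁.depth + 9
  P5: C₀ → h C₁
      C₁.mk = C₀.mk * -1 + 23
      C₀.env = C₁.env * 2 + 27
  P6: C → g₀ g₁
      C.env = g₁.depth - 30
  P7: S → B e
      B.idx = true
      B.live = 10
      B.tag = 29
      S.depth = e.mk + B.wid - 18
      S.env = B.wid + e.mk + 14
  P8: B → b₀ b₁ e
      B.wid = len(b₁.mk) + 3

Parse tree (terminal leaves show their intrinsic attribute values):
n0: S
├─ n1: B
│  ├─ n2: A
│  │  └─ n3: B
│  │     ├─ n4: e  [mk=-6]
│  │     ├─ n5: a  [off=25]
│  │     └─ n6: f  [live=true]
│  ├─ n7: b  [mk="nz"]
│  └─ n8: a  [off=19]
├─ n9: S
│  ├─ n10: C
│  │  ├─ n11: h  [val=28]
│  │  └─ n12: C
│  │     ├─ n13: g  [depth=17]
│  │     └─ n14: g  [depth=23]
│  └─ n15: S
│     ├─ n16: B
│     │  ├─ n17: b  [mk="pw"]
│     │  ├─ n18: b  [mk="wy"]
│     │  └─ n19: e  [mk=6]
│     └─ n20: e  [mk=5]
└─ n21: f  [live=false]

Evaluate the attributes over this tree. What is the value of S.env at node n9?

1. n1.idx = false  [false]
2. n1.live = 18  [18]
3. n1.tag = -9  [-9]
4. n2.depth = "uq"  ["uq"]
5. n2.sig = false  [B.tag == B.live]
6. n2.ok = "un"  ["un"]
7. n3.idx = true  [A.sig == false]
8. n3.live = 27  [27]
9. n3.tag = 21  [len(A.ok) + 19]
10. n4.mk = -6  [terminal]
11. n5.off = 25  [terminal]
12. n6.live = true  [terminal]
13. n3.wid = 8  [a.off - 17]
14. n2.idx = true  [B.wid > 7]
15. n7.mk = "nz"  [terminal]
16. n8.off = 19  [terminal]
17. n1.wid = 21  [B.live * 3 - 33]
18. n10.mk = 11  [11]
19. n11.val = 28  [terminal]
20. n12.mk = 12  [C₀.mk * -1 + 23]
21. n13.depth = 17  [terminal]
22. n14.depth = 23  [terminal]
23. n12.env = -7  [g₁.depth - 30]
24. n10.env = 13  [C₁.env * 2 + 27]
25. n16.idx = true  [true]
26. n16.live = 10  [10]
27. n16.tag = 29  [29]
28. n17.mk = "pw"  [terminal]
29. n18.mk = "wy"  [terminal]
30. n19.mk = 6  [terminal]
31. n16.wid = 5  [len(b₁.mk) + 3]
32. n20.mk = 5  [terminal]
33. n15.depth = -8  [e.mk + B.wid - 18]
34. n15.env = 24  [B.wid + e.mk + 14]
35. n9.depth = 27  [S₁.depth + C.env + 22]
36. n9.env = 25  [S₁.env + S₁.depth + 9]
37. n21.live = false  [terminal]
38. n0.depth = 5  [B.wid + S₁.env - 41]
39. n0.env = 12  [B.wid - 9]

25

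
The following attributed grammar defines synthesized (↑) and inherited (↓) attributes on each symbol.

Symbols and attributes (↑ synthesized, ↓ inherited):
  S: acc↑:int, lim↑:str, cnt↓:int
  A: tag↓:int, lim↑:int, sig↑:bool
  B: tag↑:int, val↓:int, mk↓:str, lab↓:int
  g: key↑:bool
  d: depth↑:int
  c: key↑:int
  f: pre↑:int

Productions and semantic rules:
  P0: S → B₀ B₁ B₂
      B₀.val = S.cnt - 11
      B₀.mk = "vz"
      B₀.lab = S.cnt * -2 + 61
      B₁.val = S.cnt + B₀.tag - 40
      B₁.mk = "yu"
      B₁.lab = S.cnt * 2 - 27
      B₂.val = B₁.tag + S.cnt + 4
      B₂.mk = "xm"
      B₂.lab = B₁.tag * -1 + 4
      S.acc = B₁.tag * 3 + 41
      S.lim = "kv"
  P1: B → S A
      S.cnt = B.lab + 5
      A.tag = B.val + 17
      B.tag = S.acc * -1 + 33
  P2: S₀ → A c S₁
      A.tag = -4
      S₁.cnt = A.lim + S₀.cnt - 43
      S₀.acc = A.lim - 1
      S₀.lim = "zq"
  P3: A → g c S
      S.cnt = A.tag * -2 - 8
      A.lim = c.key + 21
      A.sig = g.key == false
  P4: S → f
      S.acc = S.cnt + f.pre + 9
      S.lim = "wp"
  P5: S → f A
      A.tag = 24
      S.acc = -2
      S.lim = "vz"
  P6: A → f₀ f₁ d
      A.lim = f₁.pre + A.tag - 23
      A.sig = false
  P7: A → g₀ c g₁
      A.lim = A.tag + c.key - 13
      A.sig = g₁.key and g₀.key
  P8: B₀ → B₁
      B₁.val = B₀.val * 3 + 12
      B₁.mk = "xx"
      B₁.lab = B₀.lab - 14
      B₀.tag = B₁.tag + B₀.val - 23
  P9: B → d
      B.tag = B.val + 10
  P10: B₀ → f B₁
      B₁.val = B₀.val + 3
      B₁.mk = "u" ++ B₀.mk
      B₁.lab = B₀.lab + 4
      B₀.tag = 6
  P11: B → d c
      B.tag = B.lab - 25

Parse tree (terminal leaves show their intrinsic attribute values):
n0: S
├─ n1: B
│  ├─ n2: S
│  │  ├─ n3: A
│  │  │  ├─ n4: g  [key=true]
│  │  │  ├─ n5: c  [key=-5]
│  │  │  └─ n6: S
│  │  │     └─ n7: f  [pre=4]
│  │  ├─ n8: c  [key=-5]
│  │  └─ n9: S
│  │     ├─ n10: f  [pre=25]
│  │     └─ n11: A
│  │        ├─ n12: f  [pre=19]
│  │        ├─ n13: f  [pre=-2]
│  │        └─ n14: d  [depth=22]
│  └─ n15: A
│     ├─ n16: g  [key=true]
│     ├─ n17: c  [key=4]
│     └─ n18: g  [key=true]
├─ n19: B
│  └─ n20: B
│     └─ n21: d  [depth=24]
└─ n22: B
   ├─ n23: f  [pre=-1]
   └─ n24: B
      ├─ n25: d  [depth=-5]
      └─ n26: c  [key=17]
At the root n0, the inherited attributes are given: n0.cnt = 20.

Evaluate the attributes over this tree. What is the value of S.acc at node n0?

14

1. n0.cnt = 20  [given at root]
2. n1.val = 9  [S.cnt - 11]
3. n1.mk = "vz"  ["vz"]
4. n1.lab = 21  [S.cnt * -2 + 61]
5. n2.cnt = 26  [B.lab + 5]
6. n3.tag = -4  [-4]
7. n4.key = true  [terminal]
8. n5.key = -5  [terminal]
9. n6.cnt = 0  [A.tag * -2 - 8]
10. n7.pre = 4  [terminal]
11. n6.acc = 13  [S.cnt + f.pre + 9]
12. n6.lim = "wp"  ["wp"]
13. n3.lim = 16  [c.key + 21]
14. n3.sig = false  [g.key == false]
15. n8.key = -5  [terminal]
16. n9.cnt = -1  [A.lim + S₀.cnt - 43]
17. n10.pre = 25  [terminal]
18. n11.tag = 24  [24]
19. n12.pre = 19  [terminal]
20. n13.pre = -2  [terminal]
21. n14.depth = 22  [terminal]
22. n11.lim = -1  [f₁.pre + A.tag - 23]
23. n11.sig = false  [false]
24. n9.acc = -2  [-2]
25. n9.lim = "vz"  ["vz"]
26. n2.acc = 15  [A.lim - 1]
27. n2.lim = "zq"  ["zq"]
28. n15.tag = 26  [B.val + 17]
29. n16.key = true  [terminal]
30. n17.key = 4  [terminal]
31. n18.key = true  [terminal]
32. n15.lim = 17  [A.tag + c.key - 13]
33. n15.sig = true  [g₁.key and g₀.key]
34. n1.tag = 18  [S.acc * -1 + 33]
35. n19.val = -2  [S.cnt + B₀.tag - 40]
36. n19.mk = "yu"  ["yu"]
37. n19.lab = 13  [S.cnt * 2 - 27]
38. n20.val = 6  [B₀.val * 3 + 12]
39. n20.mk = "xx"  ["xx"]
40. n20.lab = -1  [B₀.lab - 14]
41. n21.depth = 24  [terminal]
42. n20.tag = 16  [B.val + 10]
43. n19.tag = -9  [B₁.tag + B₀.val - 23]
44. n22.val = 15  [B₁.tag + S.cnt + 4]
45. n22.mk = "xm"  ["xm"]
46. n22.lab = 13  [B₁.tag * -1 + 4]
47. n23.pre = -1  [terminal]
48. n24.val = 18  [B₀.val + 3]
49. n24.mk = "uxm"  ["u" ++ B₀.mk]
50. n24.lab = 17  [B₀.lab + 4]
51. n25.depth = -5  [terminal]
52. n26.key = 17  [terminal]
53. n24.tag = -8  [B.lab - 25]
54. n22.tag = 6  [6]
55. n0.acc = 14  [B₁.tag * 3 + 41]
56. n0.lim = "kv"  ["kv"]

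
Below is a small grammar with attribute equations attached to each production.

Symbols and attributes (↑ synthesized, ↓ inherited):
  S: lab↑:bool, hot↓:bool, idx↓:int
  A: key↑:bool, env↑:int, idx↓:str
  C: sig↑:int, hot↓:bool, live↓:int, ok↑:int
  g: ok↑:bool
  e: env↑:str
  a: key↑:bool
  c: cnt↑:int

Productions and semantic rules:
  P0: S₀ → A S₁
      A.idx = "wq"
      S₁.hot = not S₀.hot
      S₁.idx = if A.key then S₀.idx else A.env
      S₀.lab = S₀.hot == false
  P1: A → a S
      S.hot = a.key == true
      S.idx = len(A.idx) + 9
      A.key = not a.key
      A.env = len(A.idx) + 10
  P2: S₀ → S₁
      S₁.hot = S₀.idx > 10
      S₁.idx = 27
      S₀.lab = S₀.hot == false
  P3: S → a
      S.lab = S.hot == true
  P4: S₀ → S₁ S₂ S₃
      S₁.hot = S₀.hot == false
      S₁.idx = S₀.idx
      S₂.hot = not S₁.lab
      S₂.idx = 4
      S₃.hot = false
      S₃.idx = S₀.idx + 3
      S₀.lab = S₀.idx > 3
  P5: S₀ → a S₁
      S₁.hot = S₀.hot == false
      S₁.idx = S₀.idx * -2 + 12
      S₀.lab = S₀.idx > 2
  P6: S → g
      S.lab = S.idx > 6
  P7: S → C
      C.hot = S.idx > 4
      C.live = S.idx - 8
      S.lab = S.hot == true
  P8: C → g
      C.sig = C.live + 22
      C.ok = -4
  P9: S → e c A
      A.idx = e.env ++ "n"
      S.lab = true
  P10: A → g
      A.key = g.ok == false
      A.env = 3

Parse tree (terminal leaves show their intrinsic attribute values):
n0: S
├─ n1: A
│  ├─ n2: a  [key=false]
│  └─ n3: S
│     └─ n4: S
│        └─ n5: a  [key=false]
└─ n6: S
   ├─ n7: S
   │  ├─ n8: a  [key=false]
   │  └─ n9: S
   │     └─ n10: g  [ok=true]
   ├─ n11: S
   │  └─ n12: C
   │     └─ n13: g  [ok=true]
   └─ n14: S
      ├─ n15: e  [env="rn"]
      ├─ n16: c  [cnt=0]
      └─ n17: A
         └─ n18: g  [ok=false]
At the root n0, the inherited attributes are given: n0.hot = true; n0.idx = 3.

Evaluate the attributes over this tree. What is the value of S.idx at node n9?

1. n0.hot = true  [given at root]
2. n0.idx = 3  [given at root]
3. n1.idx = "wq"  ["wq"]
4. n2.key = false  [terminal]
5. n3.hot = false  [a.key == true]
6. n3.idx = 11  [len(A.idx) + 9]
7. n4.hot = true  [S₀.idx > 10]
8. n4.idx = 27  [27]
9. n5.key = false  [terminal]
10. n4.lab = true  [S.hot == true]
11. n3.lab = true  [S₀.hot == false]
12. n1.key = true  [not a.key]
13. n1.env = 12  [len(A.idx) + 10]
14. n6.hot = false  [not S₀.hot]
15. n6.idx = 3  [if A.key then S₀.idx else A.env]
16. n7.hot = true  [S₀.hot == false]
17. n7.idx = 3  [S₀.idx]
18. n8.key = false  [terminal]
19. n9.hot = false  [S₀.hot == false]
20. n9.idx = 6  [S₀.idx * -2 + 12]
21. n10.ok = true  [terminal]
22. n9.lab = false  [S.idx > 6]
23. n7.lab = true  [S₀.idx > 2]
24. n11.hot = false  [not S₁.lab]
25. n11.idx = 4  [4]
26. n12.hot = false  [S.idx > 4]
27. n12.live = -4  [S.idx - 8]
28. n13.ok = true  [terminal]
29. n12.sig = 18  [C.live + 22]
30. n12.ok = -4  [-4]
31. n11.lab = false  [S.hot == true]
32. n14.hot = false  [false]
33. n14.idx = 6  [S₀.idx + 3]
34. n15.env = "rn"  [terminal]
35. n16.cnt = 0  [terminal]
36. n17.idx = "rnn"  [e.env ++ "n"]
37. n18.ok = false  [terminal]
38. n17.key = true  [g.ok == false]
39. n17.env = 3  [3]
40. n14.lab = true  [true]
41. n6.lab = false  [S₀.idx > 3]
42. n0.lab = false  [S₀.hot == false]

6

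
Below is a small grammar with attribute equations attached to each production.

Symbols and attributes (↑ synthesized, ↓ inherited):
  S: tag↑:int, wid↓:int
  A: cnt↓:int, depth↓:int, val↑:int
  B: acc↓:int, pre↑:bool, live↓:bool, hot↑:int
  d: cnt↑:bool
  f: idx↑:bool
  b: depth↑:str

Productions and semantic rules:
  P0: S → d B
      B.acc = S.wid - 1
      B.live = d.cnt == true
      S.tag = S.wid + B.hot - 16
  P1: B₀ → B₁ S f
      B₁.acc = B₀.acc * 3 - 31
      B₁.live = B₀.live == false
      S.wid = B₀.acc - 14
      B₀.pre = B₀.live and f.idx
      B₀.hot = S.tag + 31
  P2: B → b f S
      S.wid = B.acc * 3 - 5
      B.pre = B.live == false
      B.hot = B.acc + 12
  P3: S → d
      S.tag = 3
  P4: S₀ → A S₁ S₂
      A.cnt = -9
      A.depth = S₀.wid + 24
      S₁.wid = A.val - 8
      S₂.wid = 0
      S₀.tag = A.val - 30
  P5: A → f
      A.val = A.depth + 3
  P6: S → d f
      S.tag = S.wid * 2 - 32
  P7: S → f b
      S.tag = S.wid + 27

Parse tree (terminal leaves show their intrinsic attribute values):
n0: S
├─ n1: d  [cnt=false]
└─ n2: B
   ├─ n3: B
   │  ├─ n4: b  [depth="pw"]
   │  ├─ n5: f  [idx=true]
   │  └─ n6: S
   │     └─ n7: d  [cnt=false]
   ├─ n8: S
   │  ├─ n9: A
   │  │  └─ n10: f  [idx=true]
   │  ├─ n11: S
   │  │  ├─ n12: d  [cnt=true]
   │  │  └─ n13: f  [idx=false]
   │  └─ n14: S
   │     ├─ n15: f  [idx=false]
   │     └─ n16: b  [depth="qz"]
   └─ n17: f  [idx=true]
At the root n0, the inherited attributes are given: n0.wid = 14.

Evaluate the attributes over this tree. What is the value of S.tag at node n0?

25

1. n0.wid = 14  [given at root]
2. n1.cnt = false  [terminal]
3. n2.acc = 13  [S.wid - 1]
4. n2.live = false  [d.cnt == true]
5. n3.acc = 8  [B₀.acc * 3 - 31]
6. n3.live = true  [B₀.live == false]
7. n4.depth = "pw"  [terminal]
8. n5.idx = true  [terminal]
9. n6.wid = 19  [B.acc * 3 - 5]
10. n7.cnt = false  [terminal]
11. n6.tag = 3  [3]
12. n3.pre = false  [B.live == false]
13. n3.hot = 20  [B.acc + 12]
14. n8.wid = -1  [B₀.acc - 14]
15. n9.cnt = -9  [-9]
16. n9.depth = 23  [S₀.wid + 24]
17. n10.idx = true  [terminal]
18. n9.val = 26  [A.depth + 3]
19. n11.wid = 18  [A.val - 8]
20. n12.cnt = true  [terminal]
21. n13.idx = false  [terminal]
22. n11.tag = 4  [S.wid * 2 - 32]
23. n14.wid = 0  [0]
24. n15.idx = false  [terminal]
25. n16.depth = "qz"  [terminal]
26. n14.tag = 27  [S.wid + 27]
27. n8.tag = -4  [A.val - 30]
28. n17.idx = true  [terminal]
29. n2.pre = false  [B₀.live and f.idx]
30. n2.hot = 27  [S.tag + 31]
31. n0.tag = 25  [S.wid + B.hot - 16]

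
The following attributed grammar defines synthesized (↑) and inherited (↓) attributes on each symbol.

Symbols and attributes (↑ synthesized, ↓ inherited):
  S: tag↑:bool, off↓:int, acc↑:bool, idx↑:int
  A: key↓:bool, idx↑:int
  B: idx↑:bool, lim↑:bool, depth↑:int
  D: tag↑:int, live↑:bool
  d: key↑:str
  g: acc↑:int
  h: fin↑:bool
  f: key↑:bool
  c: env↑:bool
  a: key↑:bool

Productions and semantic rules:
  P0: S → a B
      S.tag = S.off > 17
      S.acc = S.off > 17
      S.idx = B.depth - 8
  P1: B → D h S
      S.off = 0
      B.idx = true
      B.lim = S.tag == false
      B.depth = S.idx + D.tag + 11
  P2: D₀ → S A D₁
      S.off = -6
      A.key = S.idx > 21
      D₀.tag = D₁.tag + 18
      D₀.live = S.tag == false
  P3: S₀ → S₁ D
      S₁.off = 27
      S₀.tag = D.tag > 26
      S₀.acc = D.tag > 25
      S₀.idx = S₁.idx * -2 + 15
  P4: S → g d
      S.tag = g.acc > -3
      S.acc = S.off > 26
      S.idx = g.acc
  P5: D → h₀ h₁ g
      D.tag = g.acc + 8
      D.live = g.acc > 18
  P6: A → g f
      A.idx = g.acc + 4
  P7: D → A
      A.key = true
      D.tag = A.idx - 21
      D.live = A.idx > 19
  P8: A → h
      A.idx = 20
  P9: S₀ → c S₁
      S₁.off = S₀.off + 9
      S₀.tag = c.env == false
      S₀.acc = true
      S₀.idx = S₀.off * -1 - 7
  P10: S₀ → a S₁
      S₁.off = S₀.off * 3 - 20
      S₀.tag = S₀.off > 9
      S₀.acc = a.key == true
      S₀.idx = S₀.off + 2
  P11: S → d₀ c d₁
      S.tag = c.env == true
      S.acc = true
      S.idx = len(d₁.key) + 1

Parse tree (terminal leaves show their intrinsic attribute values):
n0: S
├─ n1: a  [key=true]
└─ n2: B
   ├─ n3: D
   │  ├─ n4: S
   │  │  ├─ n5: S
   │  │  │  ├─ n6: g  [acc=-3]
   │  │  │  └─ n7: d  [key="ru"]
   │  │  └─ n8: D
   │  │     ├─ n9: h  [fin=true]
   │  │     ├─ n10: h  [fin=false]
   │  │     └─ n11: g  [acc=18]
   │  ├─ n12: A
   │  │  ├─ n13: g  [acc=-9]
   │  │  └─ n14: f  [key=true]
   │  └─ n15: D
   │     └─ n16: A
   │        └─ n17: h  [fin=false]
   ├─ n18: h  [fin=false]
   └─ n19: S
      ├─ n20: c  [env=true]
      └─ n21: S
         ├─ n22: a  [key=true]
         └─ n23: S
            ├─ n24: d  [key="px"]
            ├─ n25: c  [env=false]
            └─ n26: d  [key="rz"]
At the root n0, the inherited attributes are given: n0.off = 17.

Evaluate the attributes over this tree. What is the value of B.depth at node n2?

21

1. n0.off = 17  [given at root]
2. n1.key = true  [terminal]
3. n4.off = -6  [-6]
4. n5.off = 27  [27]
5. n6.acc = -3  [terminal]
6. n7.key = "ru"  [terminal]
7. n5.tag = false  [g.acc > -3]
8. n5.acc = true  [S.off > 26]
9. n5.idx = -3  [g.acc]
10. n9.fin = true  [terminal]
11. n10.fin = false  [terminal]
12. n11.acc = 18  [terminal]
13. n8.tag = 26  [g.acc + 8]
14. n8.live = false  [g.acc > 18]
15. n4.tag = false  [D.tag > 26]
16. n4.acc = true  [D.tag > 25]
17. n4.idx = 21  [S₁.idx * -2 + 15]
18. n12.key = false  [S.idx > 21]
19. n13.acc = -9  [terminal]
20. n14.key = true  [terminal]
21. n12.idx = -5  [g.acc + 4]
22. n16.key = true  [true]
23. n17.fin = false  [terminal]
24. n16.idx = 20  [20]
25. n15.tag = -1  [A.idx - 21]
26. n15.live = true  [A.idx > 19]
27. n3.tag = 17  [D₁.tag + 18]
28. n3.live = true  [S.tag == false]
29. n18.fin = false  [terminal]
30. n19.off = 0  [0]
31. n20.env = true  [terminal]
32. n21.off = 9  [S₀.off + 9]
33. n22.key = true  [terminal]
34. n23.off = 7  [S₀.off * 3 - 20]
35. n24.key = "px"  [terminal]
36. n25.env = false  [terminal]
37. n26.key = "rz"  [terminal]
38. n23.tag = false  [c.env == true]
39. n23.acc = true  [true]
40. n23.idx = 3  [len(d₁.key) + 1]
41. n21.tag = false  [S₀.off > 9]
42. n21.acc = true  [a.key == true]
43. n21.idx = 11  [S₀.off + 2]
44. n19.tag = false  [c.env == false]
45. n19.acc = true  [true]
46. n19.idx = -7  [S₀.off * -1 - 7]
47. n2.idx = true  [true]
48. n2.lim = true  [S.tag == false]
49. n2.depth = 21  [S.idx + D.tag + 11]
50. n0.tag = false  [S.off > 17]
51. n0.acc = false  [S.off > 17]
52. n0.idx = 13  [B.depth - 8]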